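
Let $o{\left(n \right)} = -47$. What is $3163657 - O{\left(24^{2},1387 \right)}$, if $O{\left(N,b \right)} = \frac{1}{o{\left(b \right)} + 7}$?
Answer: $\frac{126546281}{40} \approx 3.1637 \cdot 10^{6}$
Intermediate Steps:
$O{\left(N,b \right)} = - \frac{1}{40}$ ($O{\left(N,b \right)} = \frac{1}{-47 + 7} = \frac{1}{-40} = - \frac{1}{40}$)
$3163657 - O{\left(24^{2},1387 \right)} = 3163657 - - \frac{1}{40} = 3163657 + \frac{1}{40} = \frac{126546281}{40}$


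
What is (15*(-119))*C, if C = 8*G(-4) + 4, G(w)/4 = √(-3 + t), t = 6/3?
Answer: -7140 - 57120*I ≈ -7140.0 - 57120.0*I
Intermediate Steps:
t = 2 (t = 6*(⅓) = 2)
G(w) = 4*I (G(w) = 4*√(-3 + 2) = 4*√(-1) = 4*I)
C = 4 + 32*I (C = 8*(4*I) + 4 = 32*I + 4 = 4 + 32*I ≈ 4.0 + 32.0*I)
(15*(-119))*C = (15*(-119))*(4 + 32*I) = -1785*(4 + 32*I) = -7140 - 57120*I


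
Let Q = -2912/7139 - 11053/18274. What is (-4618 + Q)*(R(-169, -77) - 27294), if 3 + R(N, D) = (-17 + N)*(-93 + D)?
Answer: -236816912024379/11859826 ≈ -1.9968e+7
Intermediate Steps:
R(N, D) = -3 + (-93 + D)*(-17 + N) (R(N, D) = -3 + (-17 + N)*(-93 + D) = -3 + (-93 + D)*(-17 + N))
Q = -132121255/130458086 (Q = -2912*1/7139 - 11053*1/18274 = -2912/7139 - 11053/18274 = -132121255/130458086 ≈ -1.0127)
(-4618 + Q)*(R(-169, -77) - 27294) = (-4618 - 132121255/130458086)*((1578 - 93*(-169) - 17*(-77) - 77*(-169)) - 27294) = -602587562403*((1578 + 15717 + 1309 + 13013) - 27294)/130458086 = -602587562403*(31617 - 27294)/130458086 = -602587562403/130458086*4323 = -236816912024379/11859826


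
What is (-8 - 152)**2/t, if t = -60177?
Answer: -25600/60177 ≈ -0.42541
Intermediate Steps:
(-8 - 152)**2/t = (-8 - 152)**2/(-60177) = (-160)**2*(-1/60177) = 25600*(-1/60177) = -25600/60177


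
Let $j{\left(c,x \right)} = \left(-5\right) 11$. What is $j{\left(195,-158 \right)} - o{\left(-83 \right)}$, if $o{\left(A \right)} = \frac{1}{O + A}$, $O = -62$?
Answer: $- \frac{7974}{145} \approx -54.993$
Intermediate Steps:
$o{\left(A \right)} = \frac{1}{-62 + A}$
$j{\left(c,x \right)} = -55$
$j{\left(195,-158 \right)} - o{\left(-83 \right)} = -55 - \frac{1}{-62 - 83} = -55 - \frac{1}{-145} = -55 - - \frac{1}{145} = -55 + \frac{1}{145} = - \frac{7974}{145}$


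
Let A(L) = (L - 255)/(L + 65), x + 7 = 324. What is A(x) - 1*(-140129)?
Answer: 26764670/191 ≈ 1.4013e+5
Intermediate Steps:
x = 317 (x = -7 + 324 = 317)
A(L) = (-255 + L)/(65 + L)
A(x) - 1*(-140129) = (-255 + 317)/(65 + 317) - 1*(-140129) = 62/382 + 140129 = (1/382)*62 + 140129 = 31/191 + 140129 = 26764670/191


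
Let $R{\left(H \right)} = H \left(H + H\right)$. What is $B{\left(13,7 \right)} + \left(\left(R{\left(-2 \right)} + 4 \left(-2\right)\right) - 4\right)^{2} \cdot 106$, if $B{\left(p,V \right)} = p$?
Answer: $1709$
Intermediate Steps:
$R{\left(H \right)} = 2 H^{2}$ ($R{\left(H \right)} = H 2 H = 2 H^{2}$)
$B{\left(13,7 \right)} + \left(\left(R{\left(-2 \right)} + 4 \left(-2\right)\right) - 4\right)^{2} \cdot 106 = 13 + \left(\left(2 \left(-2\right)^{2} + 4 \left(-2\right)\right) - 4\right)^{2} \cdot 106 = 13 + \left(\left(2 \cdot 4 - 8\right) - 4\right)^{2} \cdot 106 = 13 + \left(\left(8 - 8\right) - 4\right)^{2} \cdot 106 = 13 + \left(0 - 4\right)^{2} \cdot 106 = 13 + \left(-4\right)^{2} \cdot 106 = 13 + 16 \cdot 106 = 13 + 1696 = 1709$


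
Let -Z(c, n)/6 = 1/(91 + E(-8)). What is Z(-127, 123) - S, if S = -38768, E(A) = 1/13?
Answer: 22950617/592 ≈ 38768.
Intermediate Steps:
E(A) = 1/13
Z(c, n) = -39/592 (Z(c, n) = -6/(91 + 1/13) = -6/1184/13 = -6*13/1184 = -39/592)
Z(-127, 123) - S = -39/592 - 1*(-38768) = -39/592 + 38768 = 22950617/592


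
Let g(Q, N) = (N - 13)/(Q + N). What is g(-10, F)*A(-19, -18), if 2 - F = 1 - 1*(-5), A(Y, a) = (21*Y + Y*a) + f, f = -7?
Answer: -544/7 ≈ -77.714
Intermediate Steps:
A(Y, a) = -7 + 21*Y + Y*a (A(Y, a) = (21*Y + Y*a) - 7 = -7 + 21*Y + Y*a)
F = -4 (F = 2 - (1 - 1*(-5)) = 2 - (1 + 5) = 2 - 1*6 = 2 - 6 = -4)
g(Q, N) = (-13 + N)/(N + Q)
g(-10, F)*A(-19, -18) = ((-13 - 4)/(-4 - 10))*(-7 + 21*(-19) - 19*(-18)) = (-17/(-14))*(-7 - 399 + 342) = -1/14*(-17)*(-64) = (17/14)*(-64) = -544/7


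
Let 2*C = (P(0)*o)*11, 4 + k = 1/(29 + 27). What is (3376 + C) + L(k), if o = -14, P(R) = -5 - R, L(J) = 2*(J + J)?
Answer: 52431/14 ≈ 3745.1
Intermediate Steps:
k = -223/56 (k = -4 + 1/(29 + 27) = -4 + 1/56 = -223/56 ≈ -3.9821)
L(J) = 4*J (L(J) = 2*(2*J) = 4*J)
C = 385 (C = (((-5 - 1*0)*(-14))*11)/2 = (((-5 + 0)*(-14))*11)/2 = (-5*(-14)*11)/2 = (70*11)/2 = (½)*770 = 385)
(3376 + C) + L(k) = (3376 + 385) + 4*(-223/56) = 3761 - 223/14 = 52431/14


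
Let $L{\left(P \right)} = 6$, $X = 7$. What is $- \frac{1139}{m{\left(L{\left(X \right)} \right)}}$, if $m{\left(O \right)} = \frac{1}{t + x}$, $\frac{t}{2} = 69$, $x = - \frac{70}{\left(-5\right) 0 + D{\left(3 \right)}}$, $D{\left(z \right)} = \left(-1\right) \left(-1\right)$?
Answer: $-77452$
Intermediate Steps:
$D{\left(z \right)} = 1$
$x = -70$ ($x = - \frac{70}{\left(-5\right) 0 + 1} = - \frac{70}{0 + 1} = - \frac{70}{1} = \left(-70\right) 1 = -70$)
$t = 138$ ($t = 2 \cdot 69 = 138$)
$m{\left(O \right)} = \frac{1}{68}$ ($m{\left(O \right)} = \frac{1}{138 - 70} = \frac{1}{68}$)
$- \frac{1139}{m{\left(L{\left(X \right)} \right)}} = - 1139 \frac{1}{\frac{1}{68}} = \left(-1139\right) 68 = -77452$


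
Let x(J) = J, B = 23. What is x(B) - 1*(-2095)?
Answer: 2118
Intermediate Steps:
x(B) - 1*(-2095) = 23 - 1*(-2095) = 23 + 2095 = 2118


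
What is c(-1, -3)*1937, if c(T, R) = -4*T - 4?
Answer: 0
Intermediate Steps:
c(T, R) = -4 - 4*T
c(-1, -3)*1937 = (-4 - 4*(-1))*1937 = (-4 + 4)*1937 = 0*1937 = 0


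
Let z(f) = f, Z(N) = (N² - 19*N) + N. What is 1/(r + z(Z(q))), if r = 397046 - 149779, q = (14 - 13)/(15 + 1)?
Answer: 256/63300065 ≈ 4.0442e-6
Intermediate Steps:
q = 1/16 ≈ 0.062500
Z(N) = N² - 18*N
r = 247267
1/(r + z(Z(q))) = 1/(247267 + (-18 + 1/16)/16) = 1/(247267 + (1/16)*(-287/16)) = 1/(247267 - 287/256) = 1/(63300065/256) = 256/63300065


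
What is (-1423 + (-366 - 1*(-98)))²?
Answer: 2859481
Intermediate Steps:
(-1423 + (-366 - 1*(-98)))² = (-1423 + (-366 + 98))² = (-1423 - 268)² = (-1691)² = 2859481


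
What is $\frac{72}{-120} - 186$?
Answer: $- \frac{933}{5} \approx -186.6$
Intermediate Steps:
$\frac{72}{-120} - 186 = 72 \left(- \frac{1}{120}\right) - 186 = - \frac{3}{5} - 186 = - \frac{933}{5}$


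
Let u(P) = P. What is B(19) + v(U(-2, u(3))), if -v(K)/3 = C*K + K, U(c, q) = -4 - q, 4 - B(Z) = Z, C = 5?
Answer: 111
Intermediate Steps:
B(Z) = 4 - Z
v(K) = -18*K (v(K) = -3*(5*K + K) = -18*K)
B(19) + v(U(-2, u(3))) = (4 - 1*19) - 18*(-4 - 1*3) = (4 - 19) - 18*(-4 - 3) = -15 - 18*(-7) = -15 + 126 = 111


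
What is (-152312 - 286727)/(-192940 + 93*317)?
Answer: 439039/163459 ≈ 2.6859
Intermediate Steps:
(-152312 - 286727)/(-192940 + 93*317) = -439039/(-192940 + 29481) = -439039/(-163459) = -439039*(-1/163459) = 439039/163459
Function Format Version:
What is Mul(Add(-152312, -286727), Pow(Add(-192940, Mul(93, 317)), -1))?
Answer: Rational(439039, 163459) ≈ 2.6859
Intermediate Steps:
Mul(Add(-152312, -286727), Pow(Add(-192940, Mul(93, 317)), -1)) = Mul(-439039, Pow(Add(-192940, 29481), -1)) = Mul(-439039, Pow(-163459, -1)) = Mul(-439039, Rational(-1, 163459)) = Rational(439039, 163459)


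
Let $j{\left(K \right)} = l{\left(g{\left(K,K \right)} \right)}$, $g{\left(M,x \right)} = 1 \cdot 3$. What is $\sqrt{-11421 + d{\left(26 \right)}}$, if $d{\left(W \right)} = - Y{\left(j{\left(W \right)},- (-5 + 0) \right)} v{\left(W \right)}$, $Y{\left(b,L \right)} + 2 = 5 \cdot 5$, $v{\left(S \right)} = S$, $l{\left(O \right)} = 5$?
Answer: $i \sqrt{12019} \approx 109.63 i$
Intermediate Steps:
$g{\left(M,x \right)} = 3$
$j{\left(K \right)} = 5$
$Y{\left(b,L \right)} = 23$ ($Y{\left(b,L \right)} = -2 + 5 \cdot 5 = -2 + 25 = 23$)
$d{\left(W \right)} = - 23 W$ ($d{\left(W \right)} = \left(-1\right) 23 W = - 23 W$)
$\sqrt{-11421 + d{\left(26 \right)}} = \sqrt{-11421 - 598} = \sqrt{-12019} = i \sqrt{12019}$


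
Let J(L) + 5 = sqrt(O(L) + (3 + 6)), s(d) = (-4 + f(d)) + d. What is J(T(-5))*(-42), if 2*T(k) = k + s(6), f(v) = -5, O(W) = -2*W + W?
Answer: 210 - 42*sqrt(13) ≈ 58.567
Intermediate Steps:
O(W) = -W
s(d) = -9 + d (s(d) = (-4 - 5) + d = -9 + d)
T(k) = -3/2 + k/2 (T(k) = (k + (-9 + 6))/2 = (k - 3)/2 = (-3 + k)/2 = -3/2 + k/2)
J(L) = -5 + sqrt(9 - L) (J(L) = -5 + sqrt(-L + (3 + 6)) = -5 + sqrt(-L + 9) = -5 + sqrt(9 - L))
J(T(-5))*(-42) = (-5 + sqrt(9 - (-3/2 + (1/2)*(-5))))*(-42) = (-5 + sqrt(9 - (-3/2 - 5/2)))*(-42) = (-5 + sqrt(9 - 1*(-4)))*(-42) = (-5 + sqrt(9 + 4))*(-42) = (-5 + sqrt(13))*(-42) = 210 - 42*sqrt(13)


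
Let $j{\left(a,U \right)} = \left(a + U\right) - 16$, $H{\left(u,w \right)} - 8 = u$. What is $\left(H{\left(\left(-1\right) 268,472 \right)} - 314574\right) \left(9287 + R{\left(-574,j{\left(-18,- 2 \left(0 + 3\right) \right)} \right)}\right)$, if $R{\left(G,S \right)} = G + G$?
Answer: $-2562433926$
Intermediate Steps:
$H{\left(u,w \right)} = 8 + u$
$j{\left(a,U \right)} = -16 + U + a$ ($j{\left(a,U \right)} = \left(U + a\right) - 16 = -16 + U + a$)
$R{\left(G,S \right)} = 2 G$
$\left(H{\left(\left(-1\right) 268,472 \right)} - 314574\right) \left(9287 + R{\left(-574,j{\left(-18,- 2 \left(0 + 3\right) \right)} \right)}\right) = \left(\left(8 - 268\right) - 314574\right) \left(9287 + 2 \left(-574\right)\right) = \left(\left(8 - 268\right) - 314574\right) \left(9287 - 1148\right) = \left(-260 - 314574\right) 8139 = \left(-314834\right) 8139 = -2562433926$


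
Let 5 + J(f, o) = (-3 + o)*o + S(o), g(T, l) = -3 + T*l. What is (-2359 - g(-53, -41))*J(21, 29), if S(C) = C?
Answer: -3523562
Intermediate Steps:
J(f, o) = -5 + o + o*(-3 + o) (J(f, o) = -5 + ((-3 + o)*o + o) = -5 + (o*(-3 + o) + o) = -5 + (o + o*(-3 + o)) = -5 + o + o*(-3 + o))
(-2359 - g(-53, -41))*J(21, 29) = (-2359 - (-3 - 53*(-41)))*(-5 + 29**2 - 2*29) = (-2359 - (-3 + 2173))*(-5 + 841 - 58) = (-2359 - 1*2170)*778 = (-2359 - 2170)*778 = -4529*778 = -3523562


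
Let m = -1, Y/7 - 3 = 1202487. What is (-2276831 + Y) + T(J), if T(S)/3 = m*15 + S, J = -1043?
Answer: 6137425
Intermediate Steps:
Y = 8417430 (Y = 21 + 7*1202487 = 21 + 8417409 = 8417430)
T(S) = -45 + 3*S (T(S) = 3*(-1*15 + S) = 3*(-15 + S) = -45 + 3*S)
(-2276831 + Y) + T(J) = (-2276831 + 8417430) + (-45 + 3*(-1043)) = 6140599 + (-45 - 3129) = 6140599 - 3174 = 6137425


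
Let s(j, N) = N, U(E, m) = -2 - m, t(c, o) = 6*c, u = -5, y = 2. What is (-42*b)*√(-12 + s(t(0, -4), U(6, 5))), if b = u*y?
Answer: 420*I*√19 ≈ 1830.7*I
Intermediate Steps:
b = -10 (b = -5*2 = -10)
(-42*b)*√(-12 + s(t(0, -4), U(6, 5))) = (-42*(-10))*√(-12 + (-2 - 1*5)) = 420*√(-12 + (-2 - 5)) = 420*√(-12 - 7) = 420*√(-19) = 420*(I*√19) = 420*I*√19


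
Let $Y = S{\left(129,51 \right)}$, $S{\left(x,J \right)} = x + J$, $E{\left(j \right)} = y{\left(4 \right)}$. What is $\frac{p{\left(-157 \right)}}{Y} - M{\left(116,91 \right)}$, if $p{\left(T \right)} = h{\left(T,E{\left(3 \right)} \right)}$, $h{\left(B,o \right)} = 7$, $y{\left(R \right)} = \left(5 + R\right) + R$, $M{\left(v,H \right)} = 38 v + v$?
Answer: $- \frac{814313}{180} \approx -4524.0$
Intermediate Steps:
$M{\left(v,H \right)} = 39 v$
$y{\left(R \right)} = 5 + 2 R$
$E{\left(j \right)} = 13$ ($E{\left(j \right)} = 5 + 2 \cdot 4 = 5 + 8 = 13$)
$S{\left(x,J \right)} = J + x$
$Y = 180$ ($Y = 51 + 129 = 180$)
$p{\left(T \right)} = 7$
$\frac{p{\left(-157 \right)}}{Y} - M{\left(116,91 \right)} = \frac{7}{180} - 39 \cdot 116 = 7 \cdot \frac{1}{180} - 4524 = \frac{7}{180} - 4524 = - \frac{814313}{180}$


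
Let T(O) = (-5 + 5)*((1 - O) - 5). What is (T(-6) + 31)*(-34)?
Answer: -1054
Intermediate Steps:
T(O) = 0 (T(O) = 0*(-4 - O) = 0)
(T(-6) + 31)*(-34) = (0 + 31)*(-34) = 31*(-34) = -1054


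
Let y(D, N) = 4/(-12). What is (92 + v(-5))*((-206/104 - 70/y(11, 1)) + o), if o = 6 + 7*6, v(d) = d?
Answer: 1158231/52 ≈ 22274.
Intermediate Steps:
y(D, N) = -⅓ (y(D, N) = 4*(-1/12) = -⅓)
o = 48 (o = 6 + 42 = 48)
(92 + v(-5))*((-206/104 - 70/y(11, 1)) + o) = (92 - 5)*((-206/104 - 70/(-⅓)) + 48) = 87*((-206*1/104 - 70*(-3)) + 48) = 87*((-103/52 + 210) + 48) = 87*(10817/52 + 48) = 87*(13313/52) = 1158231/52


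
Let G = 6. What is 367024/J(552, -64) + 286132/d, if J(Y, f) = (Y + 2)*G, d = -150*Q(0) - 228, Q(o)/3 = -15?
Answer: 46456018/301099 ≈ 154.29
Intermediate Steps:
Q(o) = -45 (Q(o) = 3*(-15) = -45)
d = 6522 (d = -150*(-45) - 228 = 6750 - 228 = 6522)
J(Y, f) = 12 + 6*Y (J(Y, f) = (Y + 2)*6 = (2 + Y)*6 = 12 + 6*Y)
367024/J(552, -64) + 286132/d = 367024/(12 + 6*552) + 286132/6522 = 367024/(12 + 3312) + 286132*(1/6522) = 367024/3324 + 143066/3261 = 367024*(1/3324) + 143066/3261 = 91756/831 + 143066/3261 = 46456018/301099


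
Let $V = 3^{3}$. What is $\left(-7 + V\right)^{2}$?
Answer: $400$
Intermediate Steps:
$V = 27$
$\left(-7 + V\right)^{2} = \left(-7 + 27\right)^{2} = 20^{2} = 400$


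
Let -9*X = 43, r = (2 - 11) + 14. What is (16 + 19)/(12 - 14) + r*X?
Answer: -745/18 ≈ -41.389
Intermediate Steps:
r = 5 (r = -9 + 14 = 5)
X = -43/9 (X = -⅑*43 = -43/9 ≈ -4.7778)
(16 + 19)/(12 - 14) + r*X = (16 + 19)/(12 - 14) + 5*(-43/9) = 35/(-2) - 215/9 = 35*(-½) - 215/9 = -35/2 - 215/9 = -745/18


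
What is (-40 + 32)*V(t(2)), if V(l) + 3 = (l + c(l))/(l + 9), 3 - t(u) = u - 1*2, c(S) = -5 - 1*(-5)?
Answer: 22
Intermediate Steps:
c(S) = 0 (c(S) = -5 + 5 = 0)
t(u) = 5 - u (t(u) = 3 - (u - 1*2) = 3 - (u - 2) = 3 - (-2 + u) = 3 + (2 - u) = 5 - u)
V(l) = -3 + l/(9 + l) (V(l) = -3 + (l + 0)/(l + 9) = -3 + l/(9 + l))
(-40 + 32)*V(t(2)) = (-40 + 32)*((-27 - 2*(5 - 1*2))/(9 + (5 - 1*2))) = -8*(-27 - 2*(5 - 2))/(9 + (5 - 2)) = -8*(-27 - 2*3)/(9 + 3) = -8*(-27 - 6)/12 = -2*(-33)/3 = -8*(-11/4) = 22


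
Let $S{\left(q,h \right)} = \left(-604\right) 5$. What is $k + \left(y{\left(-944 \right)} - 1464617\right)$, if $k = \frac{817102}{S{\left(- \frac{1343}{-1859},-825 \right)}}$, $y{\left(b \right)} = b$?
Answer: $- \frac{2213405661}{1510} \approx -1.4658 \cdot 10^{6}$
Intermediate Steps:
$S{\left(q,h \right)} = -3020$
$k = - \frac{408551}{1510}$ ($k = \frac{817102}{-3020} = 817102 \left(- \frac{1}{3020}\right) = - \frac{408551}{1510} \approx -270.56$)
$k + \left(y{\left(-944 \right)} - 1464617\right) = - \frac{408551}{1510} - 1465561 = - \frac{2213405661}{1510}$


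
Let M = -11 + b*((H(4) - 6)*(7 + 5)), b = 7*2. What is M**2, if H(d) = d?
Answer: 120409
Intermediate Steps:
b = 14
M = -347 (M = -11 + 14*((4 - 6)*(7 + 5)) = -11 + 14*(-2*12) = -11 + 14*(-24) = -11 - 336 = -347)
M**2 = (-347)**2 = 120409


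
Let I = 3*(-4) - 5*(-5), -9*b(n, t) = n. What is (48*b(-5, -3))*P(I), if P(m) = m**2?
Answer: 13520/3 ≈ 4506.7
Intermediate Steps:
b(n, t) = -n/9
I = 13 (I = -12 + 25 = 13)
(48*b(-5, -3))*P(I) = (48*(-1/9*(-5)))*13**2 = (48*(5/9))*169 = (80/3)*169 = 13520/3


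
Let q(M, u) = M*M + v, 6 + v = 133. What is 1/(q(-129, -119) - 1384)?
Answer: 1/15384 ≈ 6.5003e-5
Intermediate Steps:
v = 127 (v = -6 + 133 = 127)
q(M, u) = 127 + M² (q(M, u) = M*M + 127 = M² + 127 = 127 + M²)
1/(q(-129, -119) - 1384) = 1/((127 + (-129)²) - 1384) = 1/((127 + 16641) - 1384) = 1/(16768 - 1384) = 1/15384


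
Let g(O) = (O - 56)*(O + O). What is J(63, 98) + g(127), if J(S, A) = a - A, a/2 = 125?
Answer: 18186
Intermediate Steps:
a = 250 (a = 2*125 = 250)
J(S, A) = 250 - A
g(O) = 2*O*(-56 + O) (g(O) = (-56 + O)*(2*O) = 2*O*(-56 + O))
J(63, 98) + g(127) = (250 - 1*98) + 2*127*(-56 + 127) = (250 - 98) + 2*127*71 = 152 + 18034 = 18186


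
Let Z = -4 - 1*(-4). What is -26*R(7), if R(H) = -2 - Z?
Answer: 52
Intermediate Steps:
Z = 0 (Z = -4 + 4 = 0)
R(H) = -2 (R(H) = -2 - 1*0 = -2 + 0 = -2)
-26*R(7) = -26*(-2) = 52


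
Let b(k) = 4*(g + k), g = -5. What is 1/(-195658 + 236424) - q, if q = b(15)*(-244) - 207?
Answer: 406314723/40766 ≈ 9967.0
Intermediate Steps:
b(k) = -20 + 4*k (b(k) = 4*(-5 + k) = -20 + 4*k)
q = -9967 (q = (-20 + 4*15)*(-244) - 207 = (-20 + 60)*(-244) - 207 = 40*(-244) - 207 = -9760 - 207 = -9967)
1/(-195658 + 236424) - q = 1/(-195658 + 236424) - 1*(-9967) = 1/40766 + 9967 = 406314723/40766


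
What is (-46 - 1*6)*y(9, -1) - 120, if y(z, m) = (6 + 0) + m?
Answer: -380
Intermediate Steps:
y(z, m) = 6 + m
(-46 - 1*6)*y(9, -1) - 120 = (-46 - 1*6)*(6 - 1) - 120 = (-46 - 6)*5 - 120 = -52*5 - 120 = -260 - 120 = -380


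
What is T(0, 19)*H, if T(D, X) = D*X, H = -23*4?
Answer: 0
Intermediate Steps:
H = -92
T(0, 19)*H = (0*19)*(-92) = 0*(-92) = 0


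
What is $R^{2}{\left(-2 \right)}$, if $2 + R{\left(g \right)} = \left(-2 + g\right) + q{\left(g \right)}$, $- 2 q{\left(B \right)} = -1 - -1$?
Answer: $36$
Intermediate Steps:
$q{\left(B \right)} = 0$ ($q{\left(B \right)} = - \frac{-1 - -1}{2} = - \frac{-1 + 1}{2} = \left(- \frac{1}{2}\right) 0 = 0$)
$R{\left(g \right)} = -4 + g$ ($R{\left(g \right)} = -2 + \left(\left(-2 + g\right) + 0\right) = -2 + \left(-2 + g\right) = -4 + g$)
$R^{2}{\left(-2 \right)} = \left(-4 - 2\right)^{2} = \left(-6\right)^{2} = 36$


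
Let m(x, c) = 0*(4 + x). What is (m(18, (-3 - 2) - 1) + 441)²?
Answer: 194481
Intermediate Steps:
m(x, c) = 0
(m(18, (-3 - 2) - 1) + 441)² = (0 + 441)² = 441² = 194481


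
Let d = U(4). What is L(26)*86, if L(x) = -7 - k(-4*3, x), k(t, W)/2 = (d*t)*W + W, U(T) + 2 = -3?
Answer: -273394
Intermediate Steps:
U(T) = -5 (U(T) = -2 - 3 = -5)
d = -5
k(t, W) = 2*W - 10*W*t (k(t, W) = 2*((-5*t)*W + W) = 2*(-5*W*t + W) = 2*(W - 5*W*t) = 2*W - 10*W*t)
L(x) = -7 - 122*x (L(x) = -7 - 2*x*(1 - (-20)*3) = -7 - 2*x*(1 - 5*(-12)) = -7 - 2*x*(1 + 60) = -7 - 2*x*61 = -7 - 122*x)
L(26)*86 = (-7 - 122*26)*86 = (-7 - 3172)*86 = -3179*86 = -273394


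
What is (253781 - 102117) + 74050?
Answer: 225714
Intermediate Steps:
(253781 - 102117) + 74050 = 151664 + 74050 = 225714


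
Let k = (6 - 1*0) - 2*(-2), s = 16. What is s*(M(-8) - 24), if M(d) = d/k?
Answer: -1984/5 ≈ -396.80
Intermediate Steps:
k = 10 (k = (6 + 0) + 4 = 6 + 4 = 10)
M(d) = d/10
s*(M(-8) - 24) = 16*((⅒)*(-8) - 24) = 16*(-⅘ - 24) = 16*(-124/5) = -1984/5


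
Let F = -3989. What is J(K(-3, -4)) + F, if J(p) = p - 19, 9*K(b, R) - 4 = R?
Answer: -4008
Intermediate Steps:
K(b, R) = 4/9 + R/9
J(p) = -19 + p
J(K(-3, -4)) + F = (-19 + (4/9 + (1/9)*(-4))) - 3989 = (-19 + (4/9 - 4/9)) - 3989 = (-19 + 0) - 3989 = -19 - 3989 = -4008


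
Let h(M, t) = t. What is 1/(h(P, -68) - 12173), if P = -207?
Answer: -1/12241 ≈ -8.1693e-5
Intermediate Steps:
1/(h(P, -68) - 12173) = 1/(-68 - 12173) = 1/(-12241) = -1/12241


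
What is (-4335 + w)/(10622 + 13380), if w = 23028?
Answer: 18693/24002 ≈ 0.77881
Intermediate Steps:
(-4335 + w)/(10622 + 13380) = (-4335 + 23028)/(10622 + 13380) = 18693/24002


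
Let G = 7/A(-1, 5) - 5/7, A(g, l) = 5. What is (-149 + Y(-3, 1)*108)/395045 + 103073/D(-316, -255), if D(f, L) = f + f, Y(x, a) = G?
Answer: -1425148222711/8738395400 ≈ -163.09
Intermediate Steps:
G = 24/35 (G = 7/5 - 5/7 = 24/35 ≈ 0.68571)
Y(x, a) = 24/35
D(f, L) = 2*f
(-149 + Y(-3, 1)*108)/395045 + 103073/D(-316, -255) = (-149 + (24/35)*108)/395045 + 103073/((2*(-316))) = (-149 + 2592/35)*(1/395045) + 103073/(-632) = -2623/35*1/395045 + 103073*(-1/632) = -2623/13826575 - 103073/632 = -1425148222711/8738395400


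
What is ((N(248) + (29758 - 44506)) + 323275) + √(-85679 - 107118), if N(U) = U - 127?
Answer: 308648 + I*√192797 ≈ 3.0865e+5 + 439.09*I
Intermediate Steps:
N(U) = -127 + U
((N(248) + (29758 - 44506)) + 323275) + √(-85679 - 107118) = (((-127 + 248) + (29758 - 44506)) + 323275) + √(-85679 - 107118) = ((121 - 14748) + 323275) + √(-192797) = (-14627 + 323275) + I*√192797 = 308648 + I*√192797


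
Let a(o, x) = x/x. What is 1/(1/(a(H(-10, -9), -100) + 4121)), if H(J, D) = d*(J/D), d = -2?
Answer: 4122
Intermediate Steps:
H(J, D) = -2*J/D
a(o, x) = 1
1/(1/(a(H(-10, -9), -100) + 4121)) = 1/(1/(1 + 4121)) = 1/(1/4122) = 4122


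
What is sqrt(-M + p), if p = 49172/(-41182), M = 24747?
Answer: I*sqrt(10492968987233)/20591 ≈ 157.32*I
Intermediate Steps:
p = -24586/20591 (p = 49172*(-1/41182) = -24586/20591 ≈ -1.1940)
sqrt(-M + p) = sqrt(-1*24747 - 24586/20591) = sqrt(-24747 - 24586/20591) = sqrt(-509590063/20591) = I*sqrt(10492968987233)/20591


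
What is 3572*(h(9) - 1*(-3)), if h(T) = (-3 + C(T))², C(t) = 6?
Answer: 42864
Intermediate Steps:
h(T) = 9 (h(T) = (-3 + 6)² = 3² = 9)
3572*(h(9) - 1*(-3)) = 3572*(9 - 1*(-3)) = 3572*(9 + 3) = 3572*12 = 42864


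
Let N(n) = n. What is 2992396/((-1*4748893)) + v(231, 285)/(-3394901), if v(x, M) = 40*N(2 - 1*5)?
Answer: -10158318305636/16122021594593 ≈ -0.63009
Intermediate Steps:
v(x, M) = -120 (v(x, M) = 40*(2 - 1*5) = 40*(2 - 5) = 40*(-3) = -120)
2992396/((-1*4748893)) + v(231, 285)/(-3394901) = 2992396/((-1*4748893)) - 120/(-3394901) = 2992396/(-4748893) - 120*(-1/3394901) = 2992396*(-1/4748893) + 120/3394901 = -2992396/4748893 + 120/3394901 = -10158318305636/16122021594593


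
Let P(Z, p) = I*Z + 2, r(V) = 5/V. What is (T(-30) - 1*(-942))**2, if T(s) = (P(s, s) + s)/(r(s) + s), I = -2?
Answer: 29005496100/32761 ≈ 8.8537e+5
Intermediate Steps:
P(Z, p) = 2 - 2*Z (P(Z, p) = -2*Z + 2 = 2 - 2*Z)
T(s) = (2 - s)/(s + 5/s) (T(s) = ((2 - 2*s) + s)/(5/s + s) = (2 - s)/(s + 5/s))
(T(-30) - 1*(-942))**2 = (-30*(2 - 1*(-30))/(5 + (-30)**2) - 1*(-942))**2 = (-30*(2 + 30)/(5 + 900) + 942)**2 = (-30*32/905 + 942)**2 = (-30*1/905*32 + 942)**2 = (-192/181 + 942)**2 = (170310/181)**2 = 29005496100/32761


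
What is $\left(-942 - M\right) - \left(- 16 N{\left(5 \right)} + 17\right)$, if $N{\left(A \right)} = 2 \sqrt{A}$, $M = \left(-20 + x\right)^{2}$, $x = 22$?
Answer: $-963 + 32 \sqrt{5} \approx -891.45$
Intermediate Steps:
$M = 4$ ($M = \left(-20 + 22\right)^{2} = 2^{2} = 4$)
$\left(-942 - M\right) - \left(- 16 N{\left(5 \right)} + 17\right) = \left(-942 - 4\right) - \left(- 16 \cdot 2 \sqrt{5} + 17\right) = \left(-942 - 4\right) - \left(- 32 \sqrt{5} + 17\right) = -946 - \left(17 - 32 \sqrt{5}\right) = -963 + 32 \sqrt{5}$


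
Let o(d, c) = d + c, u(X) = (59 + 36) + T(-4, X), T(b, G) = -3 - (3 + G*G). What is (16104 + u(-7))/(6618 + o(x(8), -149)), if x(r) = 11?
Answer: 1009/405 ≈ 2.4914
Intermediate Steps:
T(b, G) = -6 - G**2 (T(b, G) = -3 - (3 + G**2) = -3 + (-3 - G**2) = -6 - G**2)
u(X) = 89 - X**2 (u(X) = (59 + 36) + (-6 - X**2) = 95 + (-6 - X**2) = 89 - X**2)
o(d, c) = c + d
(16104 + u(-7))/(6618 + o(x(8), -149)) = (16104 + (89 - 1*(-7)**2))/(6618 + (-149 + 11)) = (16104 + (89 - 1*49))/(6618 - 138) = (16104 + (89 - 49))/6480 = (16104 + 40)*(1/6480) = 16144*(1/6480) = 1009/405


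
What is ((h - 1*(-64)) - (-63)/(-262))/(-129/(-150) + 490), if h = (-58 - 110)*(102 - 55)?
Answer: -51301175/3215133 ≈ -15.956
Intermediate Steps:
h = -7896 (h = -168*47 = -7896)
((h - 1*(-64)) - (-63)/(-262))/(-129/(-150) + 490) = ((-7896 - 1*(-64)) - (-63)/(-262))/(-129/(-150) + 490) = ((-7896 + 64) - (-63)*(-1)/262)/(-129*(-1/150) + 490) = (-7832 - 1*63/262)/(43/50 + 490) = (-7832 - 63/262)/(24543/50) = -2052047/262*50/24543 = -51301175/3215133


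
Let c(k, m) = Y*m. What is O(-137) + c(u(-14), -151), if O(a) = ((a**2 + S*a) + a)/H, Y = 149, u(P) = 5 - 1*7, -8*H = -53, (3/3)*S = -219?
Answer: -803367/53 ≈ -15158.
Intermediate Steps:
S = -219
H = 53/8 (H = -1/8*(-53) = 53/8 ≈ 6.6250)
u(P) = -2 (u(P) = 5 - 7 = -2)
O(a) = -1744*a/53 + 8*a**2/53 (O(a) = ((a**2 - 219*a) + a)/(53/8) = (a**2 - 218*a)*(8/53) = -1744*a/53 + 8*a**2/53)
c(k, m) = 149*m
O(-137) + c(u(-14), -151) = (8/53)*(-137)*(-218 - 137) + 149*(-151) = (8/53)*(-137)*(-355) - 22499 = 389080/53 - 22499 = -803367/53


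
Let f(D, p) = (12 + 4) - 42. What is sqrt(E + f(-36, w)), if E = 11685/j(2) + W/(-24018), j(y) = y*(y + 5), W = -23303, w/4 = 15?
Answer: sqrt(5721202105815)/84063 ≈ 28.454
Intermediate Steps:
w = 60 (w = 4*15 = 60)
j(y) = y*(5 + y)
f(D, p) = -26 (f(D, p) = 16 - 42 = -26)
E = 70244143/84063 (E = 11685/((2*(5 + 2))) - 23303/(-24018) = 11685/((2*7)) - 23303*(-1/24018) = 11685/14 + 23303/24018 = 70244143/84063 ≈ 835.61)
sqrt(E + f(-36, w)) = sqrt(70244143/84063 - 26) = sqrt(68058505/84063) = sqrt(5721202105815)/84063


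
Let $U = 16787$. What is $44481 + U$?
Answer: $61268$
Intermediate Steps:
$44481 + U = 44481 + 16787 = 61268$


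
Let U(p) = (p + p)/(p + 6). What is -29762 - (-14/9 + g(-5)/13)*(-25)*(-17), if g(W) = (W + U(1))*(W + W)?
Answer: -25095878/819 ≈ -30642.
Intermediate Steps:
U(p) = 2*p/(6 + p) (U(p) = (2*p)/(6 + p) = 2*p/(6 + p))
g(W) = 2*W*(2/7 + W) (g(W) = (W + 2*1/(6 + 1))*(W + W) = (W + 2*1/7)*(2*W) = (W + 2*1*(⅐))*(2*W) = (W + 2/7)*(2*W) = (2/7 + W)*(2*W) = 2*W*(2/7 + W))
-29762 - (-14/9 + g(-5)/13)*(-25)*(-17) = -29762 - (-14/9 + ((2/7)*(-5)*(2 + 7*(-5)))/13)*(-25)*(-17) = -29762 - (-14*⅑ + ((2/7)*(-5)*(2 - 35))*(1/13))*(-25)*(-17) = -29762 - (-14/9 + ((2/7)*(-5)*(-33))*(1/13))*(-25)*(-17) = -29762 - (-14/9 + (330/7)*(1/13))*(-25)*(-17) = -29762 - (-14/9 + 330/91)*(-25)*(-17) = -29762 - (1696/819)*(-25)*(-17) = -29762 - (-42400)*(-17)/819 = -29762 - 1*720800/819 = -29762 - 720800/819 = -25095878/819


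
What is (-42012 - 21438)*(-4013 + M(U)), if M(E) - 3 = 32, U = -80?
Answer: 252404100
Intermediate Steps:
M(E) = 35 (M(E) = 3 + 32 = 35)
(-42012 - 21438)*(-4013 + M(U)) = (-42012 - 21438)*(-4013 + 35) = -63450*(-3978) = 252404100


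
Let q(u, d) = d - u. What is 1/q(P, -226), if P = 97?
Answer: -1/323 ≈ -0.0030960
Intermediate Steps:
1/q(P, -226) = 1/(-226 - 1*97) = 1/(-226 - 97) = 1/(-323) = -1/323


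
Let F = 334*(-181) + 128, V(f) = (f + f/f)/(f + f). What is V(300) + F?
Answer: -36195299/600 ≈ -60326.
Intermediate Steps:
V(f) = (1 + f)/(2*f) (V(f) = (f + 1)/((2*f)) = (1 + f)*(1/(2*f)) = (1 + f)/(2*f))
F = -60326 (F = -60454 + 128 = -60326)
V(300) + F = (1/2)*(1 + 300)/300 - 60326 = (1/2)*(1/300)*301 - 60326 = 301/600 - 60326 = -36195299/600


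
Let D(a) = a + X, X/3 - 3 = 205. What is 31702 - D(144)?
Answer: 30934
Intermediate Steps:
X = 624 (X = 9 + 3*205 = 9 + 615 = 624)
D(a) = 624 + a (D(a) = a + 624 = 624 + a)
31702 - D(144) = 31702 - (624 + 144) = 31702 - 1*768 = 31702 - 768 = 30934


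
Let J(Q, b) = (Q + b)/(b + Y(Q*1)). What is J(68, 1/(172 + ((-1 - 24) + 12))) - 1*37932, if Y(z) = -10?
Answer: -60284761/1589 ≈ -37939.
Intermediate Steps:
J(Q, b) = (Q + b)/(-10 + b) (J(Q, b) = (Q + b)/(b - 10) = (Q + b)/(-10 + b))
J(68, 1/(172 + ((-1 - 24) + 12))) - 1*37932 = (68 + 1/(172 + ((-1 - 24) + 12)))/(-10 + 1/(172 + ((-1 - 24) + 12))) - 1*37932 = (68 + 1/(172 + (-25 + 12)))/(-10 + 1/(172 + (-25 + 12))) - 37932 = (68 + 1/(172 - 13))/(-10 + 1/(172 - 13)) - 37932 = (68 + 1/159)/(-10 + 1/159) - 37932 = (10813/159)/(-1589/159) - 37932 = -159/1589*10813/159 - 37932 = -10813/1589 - 37932 = -60284761/1589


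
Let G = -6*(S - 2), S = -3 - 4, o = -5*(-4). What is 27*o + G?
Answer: 594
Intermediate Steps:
o = 20
S = -7
G = 54 (G = -6*(-7 - 2) = -6*(-9) = 54)
27*o + G = 27*20 + 54 = 540 + 54 = 594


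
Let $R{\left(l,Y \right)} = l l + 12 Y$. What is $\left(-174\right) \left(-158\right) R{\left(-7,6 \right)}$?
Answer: $3326532$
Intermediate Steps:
$R{\left(l,Y \right)} = l^{2} + 12 Y$
$\left(-174\right) \left(-158\right) R{\left(-7,6 \right)} = \left(-174\right) \left(-158\right) \left(\left(-7\right)^{2} + 12 \cdot 6\right) = 27492 \left(49 + 72\right) = 27492 \cdot 121 = 3326532$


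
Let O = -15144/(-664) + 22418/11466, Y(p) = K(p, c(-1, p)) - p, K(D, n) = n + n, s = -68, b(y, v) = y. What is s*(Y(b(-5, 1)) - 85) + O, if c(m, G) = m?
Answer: 2665061180/475839 ≈ 5600.8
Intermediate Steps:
K(D, n) = 2*n
Y(p) = -2 - p (Y(p) = 2*(-1) - p = -2 - p)
O = 11782916/475839 (O = -15144*(-1/664) + 22418*(1/11466) = 1893/83 + 11209/5733 = 11782916/475839 ≈ 24.762)
s*(Y(b(-5, 1)) - 85) + O = -68*((-2 - 1*(-5)) - 85) + 11782916/475839 = -68*((-2 + 5) - 85) + 11782916/475839 = -68*(3 - 85) + 11782916/475839 = -68*(-82) + 11782916/475839 = 5576 + 11782916/475839 = 2665061180/475839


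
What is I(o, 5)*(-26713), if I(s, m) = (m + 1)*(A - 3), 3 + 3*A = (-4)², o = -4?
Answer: -213704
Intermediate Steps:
A = 13/3 (A = -1 + (⅓)*(-4)² = -1 + (⅓)*16 = -1 + 16/3 = 13/3 ≈ 4.3333)
I(s, m) = 4/3 + 4*m/3 (I(s, m) = (m + 1)*(13/3 - 3) = (1 + m)*(4/3) = 4/3 + 4*m/3)
I(o, 5)*(-26713) = (4/3 + (4/3)*5)*(-26713) = (4/3 + 20/3)*(-26713) = 8*(-26713) = -213704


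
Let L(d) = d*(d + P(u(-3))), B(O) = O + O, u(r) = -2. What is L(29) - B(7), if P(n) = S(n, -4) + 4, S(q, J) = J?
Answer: 827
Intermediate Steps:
B(O) = 2*O
P(n) = 0 (P(n) = -4 + 4 = 0)
L(d) = d² (L(d) = d*(d + 0) = d*d = d²)
L(29) - B(7) = 29² - 2*7 = 841 - 1*14 = 841 - 14 = 827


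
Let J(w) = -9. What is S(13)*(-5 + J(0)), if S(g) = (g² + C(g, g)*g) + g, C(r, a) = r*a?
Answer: -33306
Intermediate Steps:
C(r, a) = a*r
S(g) = g + g² + g³ (S(g) = (g² + (g*g)*g) + g = (g² + g²*g) + g = (g² + g³) + g = g + g² + g³)
S(13)*(-5 + J(0)) = (13*(1 + 13 + 13²))*(-5 - 9) = (13*(1 + 13 + 169))*(-14) = (13*183)*(-14) = 2379*(-14) = -33306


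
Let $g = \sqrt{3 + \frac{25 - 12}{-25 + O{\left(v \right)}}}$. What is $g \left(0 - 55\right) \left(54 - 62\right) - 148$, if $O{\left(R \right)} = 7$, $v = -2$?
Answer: $-148 + \frac{220 \sqrt{82}}{3} \approx 516.06$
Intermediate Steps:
$g = \frac{\sqrt{82}}{6}$ ($g = \sqrt{3 + \frac{25 - 12}{-25 + 7}} = \sqrt{3 + \frac{13}{-18}} = \sqrt{3 + 13 \left(- \frac{1}{18}\right)} = \sqrt{3 - \frac{13}{18}} = \sqrt{\frac{41}{18}} = \frac{\sqrt{82}}{6} \approx 1.5092$)
$g \left(0 - 55\right) \left(54 - 62\right) - 148 = \frac{\sqrt{82}}{6} \left(0 - 55\right) \left(54 - 62\right) - 148 = \frac{\sqrt{82}}{6} \left(\left(-55\right) \left(-8\right)\right) - 148 = \frac{\sqrt{82}}{6} \cdot 440 - 148 = \frac{220 \sqrt{82}}{3} - 148 = -148 + \frac{220 \sqrt{82}}{3}$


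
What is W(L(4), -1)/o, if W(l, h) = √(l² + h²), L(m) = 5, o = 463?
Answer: √26/463 ≈ 0.011013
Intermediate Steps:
W(l, h) = √(h² + l²)
W(L(4), -1)/o = √((-1)² + 5²)/463 = √(1 + 25)*(1/463) = √26*(1/463) = √26/463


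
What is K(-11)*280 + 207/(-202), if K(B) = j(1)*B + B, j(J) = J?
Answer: -1244527/202 ≈ -6161.0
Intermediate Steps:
K(B) = 2*B (K(B) = 1*B + B = B + B = 2*B)
K(-11)*280 + 207/(-202) = (2*(-11))*280 + 207/(-202) = -22*280 + 207*(-1/202) = -6160 - 207/202 = -1244527/202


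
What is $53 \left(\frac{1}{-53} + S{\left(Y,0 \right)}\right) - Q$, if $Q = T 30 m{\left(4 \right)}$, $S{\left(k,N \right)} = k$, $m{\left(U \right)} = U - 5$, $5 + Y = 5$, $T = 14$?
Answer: $419$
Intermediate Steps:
$Y = 0$ ($Y = -5 + 5 = 0$)
$m{\left(U \right)} = -5 + U$ ($m{\left(U \right)} = U - 5 = -5 + U$)
$Q = -420$ ($Q = 14 \cdot 30 \left(-5 + 4\right) = 420 \left(-1\right) = -420$)
$53 \left(\frac{1}{-53} + S{\left(Y,0 \right)}\right) - Q = 53 \left(\frac{1}{-53} + 0\right) - -420 = 53 \left(- \frac{1}{53} + 0\right) + 420 = 53 \left(- \frac{1}{53}\right) + 420 = -1 + 420 = 419$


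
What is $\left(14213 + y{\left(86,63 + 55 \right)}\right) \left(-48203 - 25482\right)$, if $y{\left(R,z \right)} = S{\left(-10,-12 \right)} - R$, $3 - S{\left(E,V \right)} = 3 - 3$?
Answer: $-1041169050$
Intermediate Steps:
$S{\left(E,V \right)} = 3$ ($S{\left(E,V \right)} = 3 - \left(3 - 3\right) = 3 - 0 = 3 + 0 = 3$)
$y{\left(R,z \right)} = 3 - R$
$\left(14213 + y{\left(86,63 + 55 \right)}\right) \left(-48203 - 25482\right) = \left(14213 + \left(3 - 86\right)\right) \left(-48203 - 25482\right) = \left(14213 + \left(3 - 86\right)\right) \left(-73685\right) = \left(14213 - 83\right) \left(-73685\right) = 14130 \left(-73685\right) = -1041169050$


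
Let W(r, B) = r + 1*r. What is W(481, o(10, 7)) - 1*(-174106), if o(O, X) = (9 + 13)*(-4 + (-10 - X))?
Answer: 175068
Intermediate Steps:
o(O, X) = -308 - 22*X (o(O, X) = 22*(-14 - X) = -308 - 22*X)
W(r, B) = 2*r (W(r, B) = r + r = 2*r)
W(481, o(10, 7)) - 1*(-174106) = 2*481 - 1*(-174106) = 962 + 174106 = 175068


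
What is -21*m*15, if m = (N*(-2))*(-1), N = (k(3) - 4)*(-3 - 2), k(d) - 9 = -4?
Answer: 3150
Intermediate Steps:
k(d) = 5 (k(d) = 9 - 4 = 5)
N = -5 (N = (5 - 4)*(-3 - 2) = 1*(-5) = -5)
m = -10 (m = -5*(-2)*(-1) = 10*(-1) = -10)
-21*m*15 = -21*(-10)*15 = 210*15 = 3150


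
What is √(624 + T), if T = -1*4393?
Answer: I*√3769 ≈ 61.392*I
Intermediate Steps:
T = -4393
√(624 + T) = √(624 - 4393) = √(-3769) = I*√3769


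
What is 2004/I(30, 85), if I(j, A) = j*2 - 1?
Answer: 2004/59 ≈ 33.966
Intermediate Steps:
I(j, A) = -1 + 2*j (I(j, A) = 2*j - 1 = -1 + 2*j)
2004/I(30, 85) = 2004/(-1 + 2*30) = 2004/(-1 + 60) = 2004/59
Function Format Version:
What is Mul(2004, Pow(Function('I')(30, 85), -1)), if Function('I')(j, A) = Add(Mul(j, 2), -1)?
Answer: Rational(2004, 59) ≈ 33.966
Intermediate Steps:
Function('I')(j, A) = Add(-1, Mul(2, j)) (Function('I')(j, A) = Add(Mul(2, j), -1) = Add(-1, Mul(2, j)))
Mul(2004, Pow(Function('I')(30, 85), -1)) = Mul(2004, Pow(Add(-1, Mul(2, 30)), -1)) = Mul(2004, Pow(Add(-1, 60), -1)) = Mul(2004, Pow(59, -1)) = Mul(2004, Rational(1, 59)) = Rational(2004, 59)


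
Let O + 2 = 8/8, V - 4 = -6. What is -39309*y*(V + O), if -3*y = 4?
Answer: -157236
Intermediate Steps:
y = -4/3 (y = -1/3*4 = -4/3 ≈ -1.3333)
V = -2 (V = 4 - 6 = -2)
O = -1 (O = -2 + 8/8 = -2 + 8*(1/8) = -2 + 1 = -1)
-39309*y*(V + O) = -(-52412)*(-2 - 1) = -(-52412)*(-3) = -39309*4 = -157236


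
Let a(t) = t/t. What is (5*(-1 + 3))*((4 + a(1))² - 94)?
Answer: -690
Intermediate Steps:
a(t) = 1
(5*(-1 + 3))*((4 + a(1))² - 94) = (5*(-1 + 3))*((4 + 1)² - 94) = (5*2)*(5² - 94) = 10*(25 - 94) = 10*(-69) = -690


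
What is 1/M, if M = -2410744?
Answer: -1/2410744 ≈ -4.1481e-7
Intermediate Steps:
1/M = 1/(-2410744) = -1/2410744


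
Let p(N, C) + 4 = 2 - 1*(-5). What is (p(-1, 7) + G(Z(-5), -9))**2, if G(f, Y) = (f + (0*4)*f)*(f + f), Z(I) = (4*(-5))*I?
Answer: 400120009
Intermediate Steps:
p(N, C) = 3 (p(N, C) = -4 + (2 - 1*(-5)) = -4 + (2 + 5) = -4 + 7 = 3)
Z(I) = -20*I
G(f, Y) = 2*f**2 (G(f, Y) = (f + 0*f)*(2*f) = (f + 0)*(2*f) = f*(2*f) = 2*f**2)
(p(-1, 7) + G(Z(-5), -9))**2 = (3 + 2*(-20*(-5))**2)**2 = (3 + 2*100**2)**2 = (3 + 2*10000)**2 = (3 + 20000)**2 = 20003**2 = 400120009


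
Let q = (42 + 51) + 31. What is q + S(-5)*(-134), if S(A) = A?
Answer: 794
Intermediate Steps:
q = 124 (q = 93 + 31 = 124)
q + S(-5)*(-134) = 124 - 5*(-134) = 124 + 670 = 794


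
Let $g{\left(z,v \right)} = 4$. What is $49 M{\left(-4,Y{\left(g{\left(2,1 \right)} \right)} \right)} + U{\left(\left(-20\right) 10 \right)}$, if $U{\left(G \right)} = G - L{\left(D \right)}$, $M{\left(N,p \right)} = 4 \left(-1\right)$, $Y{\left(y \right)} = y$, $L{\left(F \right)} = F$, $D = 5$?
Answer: $-401$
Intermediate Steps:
$M{\left(N,p \right)} = -4$
$U{\left(G \right)} = -5 + G$ ($U{\left(G \right)} = G - 5 = -5 + G$)
$49 M{\left(-4,Y{\left(g{\left(2,1 \right)} \right)} \right)} + U{\left(\left(-20\right) 10 \right)} = 49 \left(-4\right) - 205 = -196 - 205 = -401$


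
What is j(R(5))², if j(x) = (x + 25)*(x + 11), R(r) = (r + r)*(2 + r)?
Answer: 59213025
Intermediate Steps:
R(r) = 2*r*(2 + r) (R(r) = (2*r)*(2 + r) = 2*r*(2 + r))
j(x) = (11 + x)*(25 + x) (j(x) = (25 + x)*(11 + x) = (11 + x)*(25 + x))
j(R(5))² = (275 + (2*5*(2 + 5))² + 36*(2*5*(2 + 5)))² = (275 + (2*5*7)² + 36*(2*5*7))² = (275 + 70² + 36*70)² = (275 + 4900 + 2520)² = 7695² = 59213025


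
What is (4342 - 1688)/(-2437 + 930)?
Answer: -2654/1507 ≈ -1.7611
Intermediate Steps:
(4342 - 1688)/(-2437 + 930) = 2654/(-1507) = 2654*(-1/1507) = -2654/1507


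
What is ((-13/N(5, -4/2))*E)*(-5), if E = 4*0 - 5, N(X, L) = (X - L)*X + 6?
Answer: -325/41 ≈ -7.9268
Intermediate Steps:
N(X, L) = 6 + X*(X - L) (N(X, L) = X*(X - L) + 6 = 6 + X*(X - L))
E = -5 (E = 0 - 5 = -5)
((-13/N(5, -4/2))*E)*(-5) = (-13/(6 + 5**2 - 1*(-4/2)*5)*(-5))*(-5) = (-13/(6 + 25 - 1*(-4*1/2)*5)*(-5))*(-5) = (-13/(6 + 25 - 1*(-2)*5)*(-5))*(-5) = (-13/(6 + 25 + 10)*(-5))*(-5) = (-13/41*(-5))*(-5) = (-13*1/41*(-5))*(-5) = -13/41*(-5)*(-5) = (65/41)*(-5) = -325/41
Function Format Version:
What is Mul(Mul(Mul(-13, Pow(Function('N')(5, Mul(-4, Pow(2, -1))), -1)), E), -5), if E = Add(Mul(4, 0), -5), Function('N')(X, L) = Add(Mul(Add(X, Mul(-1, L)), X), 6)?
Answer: Rational(-325, 41) ≈ -7.9268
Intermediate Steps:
Function('N')(X, L) = Add(6, Mul(X, Add(X, Mul(-1, L)))) (Function('N')(X, L) = Add(Mul(X, Add(X, Mul(-1, L))), 6) = Add(6, Mul(X, Add(X, Mul(-1, L)))))
E = -5 (E = Add(0, -5) = -5)
Mul(Mul(Mul(-13, Pow(Function('N')(5, Mul(-4, Pow(2, -1))), -1)), E), -5) = Mul(Mul(Mul(-13, Pow(Add(6, Pow(5, 2), Mul(-1, Mul(-4, Pow(2, -1)), 5)), -1)), -5), -5) = Mul(Mul(Mul(-13, Pow(Add(6, 25, Mul(-1, Mul(-4, Rational(1, 2)), 5)), -1)), -5), -5) = Mul(Mul(Mul(-13, Pow(Add(6, 25, Mul(-1, -2, 5)), -1)), -5), -5) = Mul(Mul(Mul(-13, Pow(Add(6, 25, 10), -1)), -5), -5) = Mul(Mul(Mul(-13, Pow(41, -1)), -5), -5) = Mul(Mul(Mul(-13, Rational(1, 41)), -5), -5) = Mul(Mul(Rational(-13, 41), -5), -5) = Mul(Rational(65, 41), -5) = Rational(-325, 41)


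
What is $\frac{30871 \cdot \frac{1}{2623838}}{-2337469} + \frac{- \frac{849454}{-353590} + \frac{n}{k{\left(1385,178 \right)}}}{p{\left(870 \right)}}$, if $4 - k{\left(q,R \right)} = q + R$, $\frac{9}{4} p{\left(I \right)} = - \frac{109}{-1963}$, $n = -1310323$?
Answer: $\frac{3146615044802412150407290849}{92128812482752464447595} \approx 34155.0$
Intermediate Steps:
$p{\left(I \right)} = \frac{436}{17667}$ ($p{\left(I \right)} = \frac{4 \left(- \frac{109}{-1963}\right)}{9} = \frac{4 \left(\left(-109\right) \left(- \frac{1}{1963}\right)\right)}{9} = \frac{4}{9} \cdot \frac{109}{1963} = \frac{436}{17667}$)
$k{\left(q,R \right)} = 4 - R - q$ ($k{\left(q,R \right)} = 4 - \left(q + R\right) = 4 - \left(R + q\right) = 4 - R - q$)
$\frac{30871 \cdot \frac{1}{2623838}}{-2337469} + \frac{- \frac{849454}{-353590} + \frac{n}{k{\left(1385,178 \right)}}}{p{\left(870 \right)}} = \frac{30871 \cdot \frac{1}{2623838}}{-2337469} + \frac{- \frac{849454}{-353590} - \frac{1310323}{4 - 178 - 1385}}{\frac{436}{17667}} = 30871 \cdot \frac{1}{2623838} \left(- \frac{1}{2337469}\right) + \left(\left(-849454\right) \left(- \frac{1}{353590}\right) - \frac{1310323}{4 - 178 - 1385}\right) \frac{17667}{436} = \frac{30871}{2623838} \left(- \frac{1}{2337469}\right) + \left(\frac{424727}{176795} - \frac{1310323}{-1559}\right) \frac{17667}{436} = - \frac{30871}{6133139986022} + \left(\frac{424727}{176795} - - \frac{1310323}{1559}\right) \frac{17667}{436} = - \frac{30871}{6133139986022} + \left(\frac{424727}{176795} + \frac{1310323}{1559}\right) \frac{17667}{436} = - \frac{30871}{6133139986022} + \frac{232320704178}{275623405} \cdot \frac{17667}{436} = - \frac{30871}{6133139986022} + \frac{2052204940356363}{60085902290} = \frac{3146615044802412150407290849}{92128812482752464447595}$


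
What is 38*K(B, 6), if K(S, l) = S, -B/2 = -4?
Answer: 304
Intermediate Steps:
B = 8 (B = -2*(-4) = 8)
38*K(B, 6) = 38*8 = 304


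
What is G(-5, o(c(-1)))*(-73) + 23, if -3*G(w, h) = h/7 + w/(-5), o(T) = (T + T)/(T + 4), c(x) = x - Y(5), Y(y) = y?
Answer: 1432/21 ≈ 68.190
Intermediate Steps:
c(x) = -5 + x (c(x) = x - 1*5 = x - 5 = -5 + x)
o(T) = 2*T/(4 + T) (o(T) = (2*T)/(4 + T) = 2*T/(4 + T))
G(w, h) = -h/21 + w/15 (G(w, h) = -(h/7 + w/(-5))/3 = -(h*(⅐) + w*(-⅕))/3 = -(h/7 - w/5)/3 = -(-w/5 + h/7)/3 = -h/21 + w/15)
G(-5, o(c(-1)))*(-73) + 23 = (-2*(-5 - 1)/(21*(4 + (-5 - 1))) + (1/15)*(-5))*(-73) + 23 = (-2*(-6)/(21*(4 - 6)) - ⅓)*(-73) + 23 = (-2*(-6)/(21*(-2)) - ⅓)*(-73) + 23 = (-2*(-6)*(-1)/(21*2) - ⅓)*(-73) + 23 = (-1/21*6 - ⅓)*(-73) + 23 = (-2/7 - ⅓)*(-73) + 23 = -13/21*(-73) + 23 = 949/21 + 23 = 1432/21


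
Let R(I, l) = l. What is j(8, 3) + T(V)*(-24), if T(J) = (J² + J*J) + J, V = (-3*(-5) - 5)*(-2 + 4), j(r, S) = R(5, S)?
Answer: -19677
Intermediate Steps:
j(r, S) = S
V = 20 (V = (15 - 5)*2 = 10*2 = 20)
T(J) = J + 2*J² (T(J) = (J² + J²) + J = 2*J² + J = J + 2*J²)
j(8, 3) + T(V)*(-24) = 3 + (20*(1 + 2*20))*(-24) = 3 + (20*(1 + 40))*(-24) = 3 + (20*41)*(-24) = 3 + 820*(-24) = 3 - 19680 = -19677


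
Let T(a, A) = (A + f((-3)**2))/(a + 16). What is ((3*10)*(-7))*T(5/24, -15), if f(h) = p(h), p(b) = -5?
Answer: 100800/389 ≈ 259.13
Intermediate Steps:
f(h) = -5
T(a, A) = (-5 + A)/(16 + a) (T(a, A) = (A - 5)/(a + 16) = (-5 + A)/(16 + a))
((3*10)*(-7))*T(5/24, -15) = ((3*10)*(-7))*((-5 - 15)/(16 + 5/24)) = (30*(-7))*(-20/(16 + 5*(1/24))) = -210*(-20)/(16 + 5/24) = -210*(-20)/389/24 = -5040*(-20)/389 = -210*(-480/389) = 100800/389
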